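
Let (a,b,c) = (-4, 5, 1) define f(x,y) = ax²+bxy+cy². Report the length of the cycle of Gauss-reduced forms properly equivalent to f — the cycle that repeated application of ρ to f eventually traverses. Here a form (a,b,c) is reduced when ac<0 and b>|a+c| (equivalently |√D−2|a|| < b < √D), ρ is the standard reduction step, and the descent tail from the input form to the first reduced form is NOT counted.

D = 41, ⌊√D⌋ = 6
river: ρ → (1,5,-4)
river: ρ → (-4,3,2)
river: ρ → (2,5,-2)
river: ρ → (-2,3,4)
river: ρ → (4,5,-1)
river: ρ → (-1,5,4)
river: ρ → (4,3,-2)
river: ρ → (-2,5,2)
river: ρ → (2,3,-4)
river: ρ → (-4,5,1)
ρ-cycle length = 10 (tail of 0 descent steps not counted)

10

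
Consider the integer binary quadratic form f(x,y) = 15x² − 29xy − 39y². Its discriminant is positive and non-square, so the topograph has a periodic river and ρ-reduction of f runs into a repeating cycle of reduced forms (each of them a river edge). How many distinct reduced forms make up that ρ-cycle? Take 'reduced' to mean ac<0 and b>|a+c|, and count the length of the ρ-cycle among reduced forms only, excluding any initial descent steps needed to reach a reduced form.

D = 3181, ⌊√D⌋ = 56
descent: ρ → (-39,29,15)  [lands on river]
river: ρ → (15,31,-37)
river: ρ → (-37,43,9)
river: ρ → (9,47,-27)
river: ρ → (-27,7,29)
river: ρ → (29,51,-5)
river: ρ → (-5,49,39)
river: ρ → (39,29,-15)
river: ρ → (-15,31,37)
river: ρ → (37,43,-9)
river: ρ → (-9,47,27)
river: ρ → (27,7,-29)
river: ρ → (-29,51,5)
river: ρ → (5,49,-39)
ρ-cycle length = 14 (tail of 1 descent step not counted)

14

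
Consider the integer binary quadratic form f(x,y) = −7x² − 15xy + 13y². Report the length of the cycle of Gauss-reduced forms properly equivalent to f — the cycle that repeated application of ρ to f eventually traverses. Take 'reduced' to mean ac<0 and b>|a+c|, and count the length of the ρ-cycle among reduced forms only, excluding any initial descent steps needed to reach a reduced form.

D = 589, ⌊√D⌋ = 24
descent: ρ → (13,15,-7)  [lands on river]
river: ρ → (-7,13,15)
river: ρ → (15,17,-5)
river: ρ → (-5,23,3)
river: ρ → (3,19,-19)
river: ρ → (-19,19,3)
river: ρ → (3,23,-5)
river: ρ → (-5,17,15)
river: ρ → (15,13,-7)
river: ρ → (-7,15,13)
river: ρ → (13,11,-9)
river: ρ → (-9,7,15)
river: ρ → (15,23,-1)
river: ρ → (-1,23,15)
river: ρ → (15,7,-9)
river: ρ → (-9,11,13)
ρ-cycle length = 16 (tail of 1 descent step not counted)

16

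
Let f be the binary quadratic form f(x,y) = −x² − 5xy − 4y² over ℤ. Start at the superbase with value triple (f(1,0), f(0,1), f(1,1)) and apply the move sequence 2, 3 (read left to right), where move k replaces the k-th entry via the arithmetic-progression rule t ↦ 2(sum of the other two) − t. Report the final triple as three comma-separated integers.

start (-1,-4,-10) = (f(1,0),f(0,1),f(1,1))
replace slot 2: 2·((-1)+(-10)) − (-4) = -18 → (-1,-18,-10)
replace slot 3: 2·((-1)+(-18)) − (-10) = -28 → (-1,-18,-28)

-1,-18,-28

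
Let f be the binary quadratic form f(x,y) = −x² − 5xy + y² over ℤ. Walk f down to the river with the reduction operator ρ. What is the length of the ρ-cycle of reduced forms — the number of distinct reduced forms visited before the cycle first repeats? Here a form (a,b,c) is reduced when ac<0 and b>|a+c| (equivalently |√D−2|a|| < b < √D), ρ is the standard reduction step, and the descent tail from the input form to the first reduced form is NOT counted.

D = 29, ⌊√D⌋ = 5
descent: ρ → (1,5,-1)  [lands on river]
river: ρ → (-1,5,1)
ρ-cycle length = 2 (tail of 1 descent step not counted)

2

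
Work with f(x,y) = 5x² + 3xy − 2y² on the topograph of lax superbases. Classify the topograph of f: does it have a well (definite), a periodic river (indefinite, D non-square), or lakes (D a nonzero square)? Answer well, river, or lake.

D = b²−4ac = 3² − 4·5·(-2) = 49
D = 7² is a perfect square ⇒ form factors over ℤ ⇒ lakes

lake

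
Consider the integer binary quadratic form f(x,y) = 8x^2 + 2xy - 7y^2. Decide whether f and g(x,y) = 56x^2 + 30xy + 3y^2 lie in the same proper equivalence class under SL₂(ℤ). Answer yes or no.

D₁ = 228, D₂ = 228
river cycle of f (length 6): (-7, 12, 3), (3, 12, -7), (-7, 2, 8), (8, 14, -1), (-1, 14, 8), (8, 2, -7)
river cycle of g (length 6): (3, 12, -7), (-7, 2, 8), (8, 14, -1), (-1, 14, 8), (8, 2, -7), (-7, 12, 3)
cycles coincide ⇒ equivalent

yes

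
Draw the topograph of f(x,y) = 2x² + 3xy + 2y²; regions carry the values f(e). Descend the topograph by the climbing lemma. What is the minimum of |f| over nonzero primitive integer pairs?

translate: b→-1 (≡3 mod 4), so (2,3,2)→(2,-1,1)
flip: (2,-1,1)→(1,1,2)
reduced (well bottom): (1,1,2) with a≤c, −a<b≤a
well minimum = a = 1

1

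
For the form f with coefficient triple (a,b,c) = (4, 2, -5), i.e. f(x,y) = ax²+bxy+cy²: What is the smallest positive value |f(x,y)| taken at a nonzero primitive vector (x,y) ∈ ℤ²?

river: ρ → (-5,8,1)
river: ρ → (1,8,-5)
river: ρ → (-5,2,4)
river: ρ → (4,6,-3)
river: ρ → (-3,6,4)
river: ρ → (4,2,-5)
closes: descent 0, river 6
min |a| on river = 1

1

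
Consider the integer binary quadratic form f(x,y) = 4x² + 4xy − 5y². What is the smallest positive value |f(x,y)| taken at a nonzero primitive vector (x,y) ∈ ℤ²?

river: ρ → (-5,6,3)
river: ρ → (3,6,-5)
river: ρ → (-5,4,4)
river: ρ → (4,4,-5)
closes: descent 0, river 4
min |a| on river = 3

3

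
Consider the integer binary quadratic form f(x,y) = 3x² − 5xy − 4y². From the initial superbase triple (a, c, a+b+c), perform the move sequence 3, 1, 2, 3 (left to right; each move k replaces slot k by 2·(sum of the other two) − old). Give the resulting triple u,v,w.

start (3,-4,-6) = (f(1,0),f(0,1),f(1,1))
replace slot 3: 2·(3+(-4)) − (-6) = 4 → (3,-4,4)
replace slot 1: 2·((-4)+4) − 3 = -3 → (-3,-4,4)
replace slot 2: 2·((-3)+4) − (-4) = 6 → (-3,6,4)
replace slot 3: 2·((-3)+6) − 4 = 2 → (-3,6,2)

-3,6,2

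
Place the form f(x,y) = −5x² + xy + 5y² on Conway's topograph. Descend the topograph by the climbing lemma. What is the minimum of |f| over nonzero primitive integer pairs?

river: ρ → (5,9,-1)
river: ρ → (-1,9,5)
river: ρ → (5,1,-5)
river: ρ → (-5,9,1)
river: ρ → (1,9,-5)
river: ρ → (-5,1,5)
closes: descent 0, river 6
min |a| on river = 1

1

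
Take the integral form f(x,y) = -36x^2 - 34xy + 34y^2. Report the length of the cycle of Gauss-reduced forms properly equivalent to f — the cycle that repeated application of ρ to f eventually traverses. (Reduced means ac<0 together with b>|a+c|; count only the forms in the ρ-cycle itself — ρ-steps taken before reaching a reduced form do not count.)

D = 6052, ⌊√D⌋ = 77
descent: ρ → (34,34,-36)  [lands on river]
river: ρ → (-36,38,32)
river: ρ → (32,26,-42)
river: ρ → (-42,58,16)
river: ρ → (16,70,-18)
river: ρ → (-18,74,8)
river: ρ → (8,70,-36)
river: ρ → (-36,74,4)
river: ρ → (4,70,-72)
river: ρ → (-72,74,2)
river: ρ → (2,74,-72)
river: ρ → (-72,70,4)
river: ρ → (4,74,-36)
river: ρ → (-36,70,8)
river: ρ → (8,74,-18)
river: ρ → (-18,70,16)
river: ρ → (16,58,-42)
river: ρ → (-42,26,32)
river: ρ → (32,38,-36)
river: ρ → (-36,34,34)
ρ-cycle length = 20 (tail of 1 descent step not counted)

20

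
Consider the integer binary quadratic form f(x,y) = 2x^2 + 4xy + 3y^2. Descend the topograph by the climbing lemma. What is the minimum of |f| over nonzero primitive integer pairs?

translate: b→0 (≡4 mod 4), so (2,4,3)→(2,0,1)
flip: (2,0,1)→(1,0,2)
reduced (well bottom): (1,0,2) with a≤c, −a<b≤a
well minimum = a = 1

1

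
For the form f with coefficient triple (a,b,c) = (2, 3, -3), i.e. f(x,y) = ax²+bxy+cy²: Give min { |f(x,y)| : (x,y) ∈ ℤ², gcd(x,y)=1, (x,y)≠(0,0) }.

river: ρ → (-3,3,2)
river: ρ → (2,5,-1)
river: ρ → (-1,5,2)
river: ρ → (2,3,-3)
closes: descent 0, river 4
min |a| on river = 1

1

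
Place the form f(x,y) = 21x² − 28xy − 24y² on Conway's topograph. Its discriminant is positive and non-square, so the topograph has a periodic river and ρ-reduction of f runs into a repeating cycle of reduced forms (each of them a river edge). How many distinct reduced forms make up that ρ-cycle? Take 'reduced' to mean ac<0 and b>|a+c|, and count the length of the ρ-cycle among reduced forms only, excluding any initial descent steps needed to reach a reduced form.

D = 2800, ⌊√D⌋ = 52
descent: ρ → (-24,28,21)  [lands on river]
river: ρ → (21,14,-31)
river: ρ → (-31,48,4)
river: ρ → (4,48,-31)
river: ρ → (-31,14,21)
river: ρ → (21,28,-24)
river: ρ → (-24,20,25)
river: ρ → (25,30,-19)
river: ρ → (-19,46,9)
river: ρ → (9,44,-24)
river: ρ → (-24,52,1)
river: ρ → (1,52,-24)
river: ρ → (-24,44,9)
river: ρ → (9,46,-19)
river: ρ → (-19,30,25)
river: ρ → (25,20,-24)
ρ-cycle length = 16 (tail of 1 descent step not counted)

16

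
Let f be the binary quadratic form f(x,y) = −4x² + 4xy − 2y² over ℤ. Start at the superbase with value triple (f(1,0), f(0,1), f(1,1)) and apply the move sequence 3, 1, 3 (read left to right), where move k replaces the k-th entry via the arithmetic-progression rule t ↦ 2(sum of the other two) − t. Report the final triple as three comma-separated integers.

start (-4,-2,-2) = (f(1,0),f(0,1),f(1,1))
replace slot 3: 2·((-4)+(-2)) − (-2) = -10 → (-4,-2,-10)
replace slot 1: 2·((-2)+(-10)) − (-4) = -20 → (-20,-2,-10)
replace slot 3: 2·((-20)+(-2)) − (-10) = -34 → (-20,-2,-34)

-20,-2,-34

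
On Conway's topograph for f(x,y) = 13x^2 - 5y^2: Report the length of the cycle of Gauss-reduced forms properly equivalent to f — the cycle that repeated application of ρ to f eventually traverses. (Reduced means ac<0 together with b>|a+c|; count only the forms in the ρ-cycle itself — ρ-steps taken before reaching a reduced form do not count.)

D = 260, ⌊√D⌋ = 16
descent: ρ → (-5,10,8)  [lands on river]
river: ρ → (8,6,-7)
river: ρ → (-7,8,7)
river: ρ → (7,6,-8)
river: ρ → (-8,10,5)
river: ρ → (5,10,-8)
river: ρ → (-8,6,7)
river: ρ → (7,8,-7)
river: ρ → (-7,6,8)
river: ρ → (8,10,-5)
ρ-cycle length = 10 (tail of 1 descent step not counted)

10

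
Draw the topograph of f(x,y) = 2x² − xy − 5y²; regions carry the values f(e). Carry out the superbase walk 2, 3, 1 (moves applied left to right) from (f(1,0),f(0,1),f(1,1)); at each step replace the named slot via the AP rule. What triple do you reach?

start (2,-5,-4) = (f(1,0),f(0,1),f(1,1))
replace slot 2: 2·(2+(-4)) − (-5) = 1 → (2,1,-4)
replace slot 3: 2·(2+1) − (-4) = 10 → (2,1,10)
replace slot 1: 2·(1+10) − 2 = 20 → (20,1,10)

20,1,10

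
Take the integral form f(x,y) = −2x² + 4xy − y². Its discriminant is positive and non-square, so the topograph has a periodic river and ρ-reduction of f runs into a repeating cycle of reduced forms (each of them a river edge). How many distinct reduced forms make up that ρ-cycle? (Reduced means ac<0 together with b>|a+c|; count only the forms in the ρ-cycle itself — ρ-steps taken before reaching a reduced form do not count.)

D = 8, ⌊√D⌋ = 2
descent: ρ → (-1,2,1)  [lands on river]
river: ρ → (1,2,-1)
ρ-cycle length = 2 (tail of 1 descent step not counted)

2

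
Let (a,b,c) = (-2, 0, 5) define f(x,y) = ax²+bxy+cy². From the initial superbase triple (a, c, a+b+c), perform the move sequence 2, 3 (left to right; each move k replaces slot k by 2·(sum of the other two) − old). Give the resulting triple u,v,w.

start (-2,5,3) = (f(1,0),f(0,1),f(1,1))
replace slot 2: 2·((-2)+3) − 5 = -3 → (-2,-3,3)
replace slot 3: 2·((-2)+(-3)) − 3 = -13 → (-2,-3,-13)

-2,-3,-13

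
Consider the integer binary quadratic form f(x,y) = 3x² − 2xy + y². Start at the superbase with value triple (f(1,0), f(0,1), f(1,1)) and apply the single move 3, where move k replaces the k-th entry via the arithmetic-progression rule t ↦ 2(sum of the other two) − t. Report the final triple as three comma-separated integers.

start (3,1,2) = (f(1,0),f(0,1),f(1,1))
replace slot 3: 2·(3+1) − 2 = 6 → (3,1,6)

3,1,6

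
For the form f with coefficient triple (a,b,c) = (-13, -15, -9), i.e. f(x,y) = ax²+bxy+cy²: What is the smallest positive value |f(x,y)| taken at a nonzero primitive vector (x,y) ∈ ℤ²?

translate: b→-11 (≡15 mod 26), so (13,15,9)→(13,-11,7)
flip: (13,-11,7)→(7,11,13)
translate: b→-3 (≡11 mod 14), so (7,11,13)→(7,-3,9)
reduced (well bottom): (7,-3,9) with a≤c, −a<b≤a
well minimum |f| = |-7| = 7 (negative-definite)

7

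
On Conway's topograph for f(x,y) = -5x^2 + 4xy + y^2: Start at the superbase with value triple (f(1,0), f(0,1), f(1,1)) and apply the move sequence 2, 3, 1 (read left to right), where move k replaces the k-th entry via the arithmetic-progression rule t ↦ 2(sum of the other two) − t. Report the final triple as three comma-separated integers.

start (-5,1,0) = (f(1,0),f(0,1),f(1,1))
replace slot 2: 2·((-5)+0) − 1 = -11 → (-5,-11,0)
replace slot 3: 2·((-5)+(-11)) − 0 = -32 → (-5,-11,-32)
replace slot 1: 2·((-11)+(-32)) − (-5) = -81 → (-81,-11,-32)

-81,-11,-32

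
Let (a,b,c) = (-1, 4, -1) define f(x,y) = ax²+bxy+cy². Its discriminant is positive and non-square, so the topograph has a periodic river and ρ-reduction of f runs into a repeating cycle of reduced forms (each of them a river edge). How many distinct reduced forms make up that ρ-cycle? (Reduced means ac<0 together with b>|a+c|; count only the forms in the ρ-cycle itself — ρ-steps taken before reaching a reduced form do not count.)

D = 12, ⌊√D⌋ = 3
descent: ρ → (-1,2,2)  [lands on river]
river: ρ → (2,2,-1)
ρ-cycle length = 2 (tail of 1 descent step not counted)

2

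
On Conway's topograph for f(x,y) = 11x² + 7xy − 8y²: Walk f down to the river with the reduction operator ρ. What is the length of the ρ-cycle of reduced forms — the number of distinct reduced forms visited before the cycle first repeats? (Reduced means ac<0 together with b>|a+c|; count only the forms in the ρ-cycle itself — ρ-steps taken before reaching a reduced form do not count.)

D = 401, ⌊√D⌋ = 20
river: ρ → (-8,9,10)
river: ρ → (10,11,-7)
river: ρ → (-7,17,4)
river: ρ → (4,15,-11)
river: ρ → (-11,7,8)
river: ρ → (8,9,-10)
river: ρ → (-10,11,7)
river: ρ → (7,17,-4)
river: ρ → (-4,15,11)
river: ρ → (11,7,-8)
ρ-cycle length = 10 (tail of 0 descent steps not counted)

10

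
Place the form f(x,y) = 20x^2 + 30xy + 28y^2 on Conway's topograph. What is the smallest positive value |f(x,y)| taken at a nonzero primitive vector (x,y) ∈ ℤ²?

translate: b→-10 (≡30 mod 40), so (20,30,28)→(20,-10,18)
flip: (20,-10,18)→(18,10,20)
reduced (well bottom): (18,10,20) with a≤c, −a<b≤a
well minimum = a = 18

18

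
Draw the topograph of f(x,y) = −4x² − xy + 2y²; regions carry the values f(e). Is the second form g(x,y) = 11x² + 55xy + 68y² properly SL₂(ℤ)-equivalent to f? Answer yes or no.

D₁ = 33, D₂ = 33
river cycle of f (length 4): (2, 5, -1), (-1, 5, 2), (2, 3, -3), (-3, 3, 2)
river cycle of g (length 4): (2, 5, -1), (-1, 5, 2), (2, 3, -3), (-3, 3, 2)
cycles coincide ⇒ equivalent

yes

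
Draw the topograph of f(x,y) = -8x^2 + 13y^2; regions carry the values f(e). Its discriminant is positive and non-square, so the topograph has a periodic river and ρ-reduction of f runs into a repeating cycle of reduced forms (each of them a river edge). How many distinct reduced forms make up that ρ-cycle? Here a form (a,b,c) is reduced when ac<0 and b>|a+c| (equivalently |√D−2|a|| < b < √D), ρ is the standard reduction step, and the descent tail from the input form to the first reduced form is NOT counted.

D = 416, ⌊√D⌋ = 20
descent: ρ → (13,0,-8)
descent: ρ → (-8,16,5)  [lands on river]
river: ρ → (5,14,-11)
river: ρ → (-11,8,8)
river: ρ → (8,8,-11)
river: ρ → (-11,14,5)
river: ρ → (5,16,-8)
ρ-cycle length = 6 (tail of 2 descent steps not counted)

6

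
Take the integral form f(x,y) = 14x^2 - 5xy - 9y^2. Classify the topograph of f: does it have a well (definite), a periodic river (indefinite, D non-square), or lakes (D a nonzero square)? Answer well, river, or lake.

D = b²−4ac = (-5)² − 4·14·(-9) = 529
D = 23² is a perfect square ⇒ form factors over ℤ ⇒ lakes

lake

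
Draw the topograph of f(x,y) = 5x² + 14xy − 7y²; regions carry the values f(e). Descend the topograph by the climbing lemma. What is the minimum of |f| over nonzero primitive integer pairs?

river: ρ → (-7,14,5)
river: ρ → (5,16,-4)
river: ρ → (-4,16,5)
river: ρ → (5,14,-7)
closes: descent 0, river 4
min |a| on river = 4

4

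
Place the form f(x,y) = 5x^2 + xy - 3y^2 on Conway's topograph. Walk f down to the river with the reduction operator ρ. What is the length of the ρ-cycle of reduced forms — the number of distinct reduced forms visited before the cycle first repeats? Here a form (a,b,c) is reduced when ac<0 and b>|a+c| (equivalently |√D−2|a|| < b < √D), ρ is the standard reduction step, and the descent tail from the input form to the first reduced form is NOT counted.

D = 61, ⌊√D⌋ = 7
descent: ρ → (-3,5,3)  [lands on river]
river: ρ → (3,7,-1)
river: ρ → (-1,7,3)
river: ρ → (3,5,-3)
river: ρ → (-3,7,1)
river: ρ → (1,7,-3)
ρ-cycle length = 6 (tail of 1 descent step not counted)

6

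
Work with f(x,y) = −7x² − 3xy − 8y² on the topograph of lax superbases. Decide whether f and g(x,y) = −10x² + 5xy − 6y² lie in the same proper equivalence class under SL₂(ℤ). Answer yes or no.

D₁ = -215, D₂ = -215
f is negative-definite; reduce −f:
−f: reduced (well bottom): (7,3,8) with a≤c, −a<b≤a
flip sign back: reduced form of f is (-7,-3,-8)
g is negative-definite; reduce −g:
−g: flip: (10,-5,6)→(6,5,10)
−g: reduced (well bottom): (6,5,10) with a≤c, −a<b≤a
flip sign back: reduced form of g is (-6,-5,-10)
reduced forms (-7, -3, -8) vs (-6, -5, -10) ⇒ inequivalent

no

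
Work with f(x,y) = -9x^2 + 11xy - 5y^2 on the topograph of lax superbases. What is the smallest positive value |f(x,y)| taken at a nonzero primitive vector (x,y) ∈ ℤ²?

translate: b→7 (≡-11 mod 18), so (9,-11,5)→(9,7,3)
flip: (9,7,3)→(3,-7,9)
translate: b→-1 (≡-7 mod 6), so (3,-7,9)→(3,-1,5)
reduced (well bottom): (3,-1,5) with a≤c, −a<b≤a
well minimum |f| = |-3| = 3 (negative-definite)

3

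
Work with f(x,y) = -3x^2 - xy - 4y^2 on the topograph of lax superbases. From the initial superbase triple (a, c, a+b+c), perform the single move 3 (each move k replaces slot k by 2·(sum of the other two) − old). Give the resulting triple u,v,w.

start (-3,-4,-8) = (f(1,0),f(0,1),f(1,1))
replace slot 3: 2·((-3)+(-4)) − (-8) = -6 → (-3,-4,-6)

-3,-4,-6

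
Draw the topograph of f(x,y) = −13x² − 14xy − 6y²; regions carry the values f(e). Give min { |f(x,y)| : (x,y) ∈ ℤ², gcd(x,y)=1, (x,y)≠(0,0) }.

translate: b→-12 (≡14 mod 26), so (13,14,6)→(13,-12,5)
flip: (13,-12,5)→(5,12,13)
translate: b→2 (≡12 mod 10), so (5,12,13)→(5,2,6)
reduced (well bottom): (5,2,6) with a≤c, −a<b≤a
well minimum |f| = |-5| = 5 (negative-definite)

5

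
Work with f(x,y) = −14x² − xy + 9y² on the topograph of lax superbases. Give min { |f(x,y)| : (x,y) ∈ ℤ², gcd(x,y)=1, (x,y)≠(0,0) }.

descent: ρ → (9,19,-4)  [lands on river]
river: ρ → (-4,21,4)
river: ρ → (4,19,-9)
river: ρ → (-9,17,6)
river: ρ → (6,19,-6)
river: ρ → (-6,17,9)
closes: descent 1, river 6
min |a| on river = 4

4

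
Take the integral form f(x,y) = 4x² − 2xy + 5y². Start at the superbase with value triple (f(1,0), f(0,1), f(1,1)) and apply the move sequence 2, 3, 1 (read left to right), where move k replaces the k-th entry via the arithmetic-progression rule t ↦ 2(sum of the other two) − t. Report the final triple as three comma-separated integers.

start (4,5,7) = (f(1,0),f(0,1),f(1,1))
replace slot 2: 2·(4+7) − 5 = 17 → (4,17,7)
replace slot 3: 2·(4+17) − 7 = 35 → (4,17,35)
replace slot 1: 2·(17+35) − 4 = 100 → (100,17,35)

100,17,35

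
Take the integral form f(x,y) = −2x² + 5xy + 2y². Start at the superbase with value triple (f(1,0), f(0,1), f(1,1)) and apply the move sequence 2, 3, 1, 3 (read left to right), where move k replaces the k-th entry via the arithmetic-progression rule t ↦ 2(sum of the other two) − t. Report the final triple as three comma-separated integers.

start (-2,2,5) = (f(1,0),f(0,1),f(1,1))
replace slot 2: 2·((-2)+5) − 2 = 4 → (-2,4,5)
replace slot 3: 2·((-2)+4) − 5 = -1 → (-2,4,-1)
replace slot 1: 2·(4+(-1)) − (-2) = 8 → (8,4,-1)
replace slot 3: 2·(8+4) − (-1) = 25 → (8,4,25)

8,4,25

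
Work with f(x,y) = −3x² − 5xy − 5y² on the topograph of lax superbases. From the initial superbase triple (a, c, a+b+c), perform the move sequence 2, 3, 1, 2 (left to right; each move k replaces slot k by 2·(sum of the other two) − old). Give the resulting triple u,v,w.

start (-3,-5,-13) = (f(1,0),f(0,1),f(1,1))
replace slot 2: 2·((-3)+(-13)) − (-5) = -27 → (-3,-27,-13)
replace slot 3: 2·((-3)+(-27)) − (-13) = -47 → (-3,-27,-47)
replace slot 1: 2·((-27)+(-47)) − (-3) = -145 → (-145,-27,-47)
replace slot 2: 2·((-145)+(-47)) − (-27) = -357 → (-145,-357,-47)

-145,-357,-47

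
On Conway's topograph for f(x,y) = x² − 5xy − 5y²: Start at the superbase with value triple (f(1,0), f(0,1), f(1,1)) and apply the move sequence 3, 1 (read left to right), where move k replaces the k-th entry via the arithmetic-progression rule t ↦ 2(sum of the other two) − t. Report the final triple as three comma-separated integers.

start (1,-5,-9) = (f(1,0),f(0,1),f(1,1))
replace slot 3: 2·(1+(-5)) − (-9) = 1 → (1,-5,1)
replace slot 1: 2·((-5)+1) − 1 = -9 → (-9,-5,1)

-9,-5,1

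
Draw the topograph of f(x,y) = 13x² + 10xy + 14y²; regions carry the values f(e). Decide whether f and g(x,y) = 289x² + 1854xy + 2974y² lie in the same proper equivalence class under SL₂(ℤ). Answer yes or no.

D₁ = -628, D₂ = -628
f: reduced (well bottom): (13,10,14) with a≤c, −a<b≤a
g: translate: b→120 (≡1854 mod 578), so (289,1854,2974)→(289,120,13)
g: flip: (289,120,13)→(13,-120,289)
g: translate: b→10 (≡-120 mod 26), so (13,-120,289)→(13,10,14)
g: reduced (well bottom): (13,10,14) with a≤c, −a<b≤a
reduced forms (13, 10, 14) vs (13, 10, 14) ⇒ equivalent

yes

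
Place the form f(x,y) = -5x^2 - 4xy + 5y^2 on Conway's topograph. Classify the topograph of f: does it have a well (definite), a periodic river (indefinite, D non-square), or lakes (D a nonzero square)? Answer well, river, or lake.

D = b²−4ac = (-4)² − 4·(-5)·5 = 116
D > 0 non-square ⇒ indefinite ⇒ periodic river

river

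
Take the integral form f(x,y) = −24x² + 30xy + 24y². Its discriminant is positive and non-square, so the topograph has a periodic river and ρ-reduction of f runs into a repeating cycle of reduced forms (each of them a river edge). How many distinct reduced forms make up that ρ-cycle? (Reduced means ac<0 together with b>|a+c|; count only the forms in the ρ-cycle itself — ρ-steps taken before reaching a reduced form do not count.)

D = 3204, ⌊√D⌋ = 56
river: ρ → (24,18,-30)
river: ρ → (-30,42,12)
river: ρ → (12,54,-6)
river: ρ → (-6,54,12)
river: ρ → (12,42,-30)
river: ρ → (-30,18,24)
river: ρ → (24,30,-24)
river: ρ → (-24,18,30)
river: ρ → (30,42,-12)
river: ρ → (-12,54,6)
river: ρ → (6,54,-12)
river: ρ → (-12,42,30)
river: ρ → (30,18,-24)
river: ρ → (-24,30,24)
ρ-cycle length = 14 (tail of 0 descent steps not counted)

14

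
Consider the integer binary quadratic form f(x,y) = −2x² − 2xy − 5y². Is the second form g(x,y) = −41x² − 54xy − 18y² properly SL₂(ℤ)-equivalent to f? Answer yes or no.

D₁ = -36, D₂ = -36
f is negative-definite; reduce −f:
−f: reduced (well bottom): (2,2,5) with a≤c, −a<b≤a
flip sign back: reduced form of f is (-2,-2,-5)
g is negative-definite; reduce −g:
−g: translate: b→-28 (≡54 mod 82), so (41,54,18)→(41,-28,5)
−g: flip: (41,-28,5)→(5,28,41)
−g: translate: b→-2 (≡28 mod 10), so (5,28,41)→(5,-2,2)
−g: flip: (5,-2,2)→(2,2,5)
−g: reduced (well bottom): (2,2,5) with a≤c, −a<b≤a
flip sign back: reduced form of g is (-2,-2,-5)
reduced forms (-2, -2, -5) vs (-2, -2, -5) ⇒ equivalent

yes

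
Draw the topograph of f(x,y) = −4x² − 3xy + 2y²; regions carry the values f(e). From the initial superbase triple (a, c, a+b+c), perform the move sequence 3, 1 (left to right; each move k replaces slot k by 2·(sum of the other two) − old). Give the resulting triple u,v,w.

start (-4,2,-5) = (f(1,0),f(0,1),f(1,1))
replace slot 3: 2·((-4)+2) − (-5) = 1 → (-4,2,1)
replace slot 1: 2·(2+1) − (-4) = 10 → (10,2,1)

10,2,1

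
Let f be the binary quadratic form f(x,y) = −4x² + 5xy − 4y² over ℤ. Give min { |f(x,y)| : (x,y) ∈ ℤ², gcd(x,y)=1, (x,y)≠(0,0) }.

translate: b→3 (≡-5 mod 8), so (4,-5,4)→(4,3,3)
flip: (4,3,3)→(3,-3,4)
translate: b→3 (≡-3 mod 6), so (3,-3,4)→(3,3,4)
reduced (well bottom): (3,3,4) with a≤c, −a<b≤a
well minimum |f| = |-3| = 3 (negative-definite)

3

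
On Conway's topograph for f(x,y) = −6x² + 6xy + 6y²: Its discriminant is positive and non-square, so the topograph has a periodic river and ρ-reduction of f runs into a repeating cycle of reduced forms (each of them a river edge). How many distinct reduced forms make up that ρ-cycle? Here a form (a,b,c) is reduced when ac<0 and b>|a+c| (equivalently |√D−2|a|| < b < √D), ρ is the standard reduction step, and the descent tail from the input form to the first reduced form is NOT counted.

D = 180, ⌊√D⌋ = 13
river: ρ → (6,6,-6)
river: ρ → (-6,6,6)
ρ-cycle length = 2 (tail of 0 descent steps not counted)

2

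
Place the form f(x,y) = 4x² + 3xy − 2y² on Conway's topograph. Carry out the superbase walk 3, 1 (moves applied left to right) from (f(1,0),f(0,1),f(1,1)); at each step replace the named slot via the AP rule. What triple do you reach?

start (4,-2,5) = (f(1,0),f(0,1),f(1,1))
replace slot 3: 2·(4+(-2)) − 5 = -1 → (4,-2,-1)
replace slot 1: 2·((-2)+(-1)) − 4 = -10 → (-10,-2,-1)

-10,-2,-1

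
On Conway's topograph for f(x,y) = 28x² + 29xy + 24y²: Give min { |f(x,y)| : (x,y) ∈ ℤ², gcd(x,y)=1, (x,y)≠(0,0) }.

translate: b→-27 (≡29 mod 56), so (28,29,24)→(28,-27,23)
flip: (28,-27,23)→(23,27,28)
translate: b→-19 (≡27 mod 46), so (23,27,28)→(23,-19,24)
reduced (well bottom): (23,-19,24) with a≤c, −a<b≤a
well minimum = a = 23

23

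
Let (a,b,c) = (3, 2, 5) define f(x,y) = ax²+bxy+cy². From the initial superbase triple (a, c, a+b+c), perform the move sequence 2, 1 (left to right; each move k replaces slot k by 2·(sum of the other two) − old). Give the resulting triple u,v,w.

start (3,5,10) = (f(1,0),f(0,1),f(1,1))
replace slot 2: 2·(3+10) − 5 = 21 → (3,21,10)
replace slot 1: 2·(21+10) − 3 = 59 → (59,21,10)

59,21,10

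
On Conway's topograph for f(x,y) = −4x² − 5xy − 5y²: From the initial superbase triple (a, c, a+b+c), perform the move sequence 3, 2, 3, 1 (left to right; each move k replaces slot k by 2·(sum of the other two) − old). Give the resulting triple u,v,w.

start (-4,-5,-14) = (f(1,0),f(0,1),f(1,1))
replace slot 3: 2·((-4)+(-5)) − (-14) = -4 → (-4,-5,-4)
replace slot 2: 2·((-4)+(-4)) − (-5) = -11 → (-4,-11,-4)
replace slot 3: 2·((-4)+(-11)) − (-4) = -26 → (-4,-11,-26)
replace slot 1: 2·((-11)+(-26)) − (-4) = -70 → (-70,-11,-26)

-70,-11,-26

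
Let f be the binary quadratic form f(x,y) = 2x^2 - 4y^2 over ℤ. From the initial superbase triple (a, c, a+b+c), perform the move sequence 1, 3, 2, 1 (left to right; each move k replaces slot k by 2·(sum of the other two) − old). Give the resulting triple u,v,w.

start (2,-4,-2) = (f(1,0),f(0,1),f(1,1))
replace slot 1: 2·((-4)+(-2)) − 2 = -14 → (-14,-4,-2)
replace slot 3: 2·((-14)+(-4)) − (-2) = -34 → (-14,-4,-34)
replace slot 2: 2·((-14)+(-34)) − (-4) = -92 → (-14,-92,-34)
replace slot 1: 2·((-92)+(-34)) − (-14) = -238 → (-238,-92,-34)

-238,-92,-34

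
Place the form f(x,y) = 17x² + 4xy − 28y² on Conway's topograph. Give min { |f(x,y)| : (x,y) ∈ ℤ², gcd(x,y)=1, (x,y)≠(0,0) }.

descent: ρ → (-28,-4,17)
descent: ρ → (17,38,-7)  [lands on river]
river: ρ → (-7,32,32)
river: ρ → (32,32,-7)
river: ρ → (-7,38,17)
river: ρ → (17,30,-15)
river: ρ → (-15,30,17)
closes: descent 2, river 6
min |a| on river = 7

7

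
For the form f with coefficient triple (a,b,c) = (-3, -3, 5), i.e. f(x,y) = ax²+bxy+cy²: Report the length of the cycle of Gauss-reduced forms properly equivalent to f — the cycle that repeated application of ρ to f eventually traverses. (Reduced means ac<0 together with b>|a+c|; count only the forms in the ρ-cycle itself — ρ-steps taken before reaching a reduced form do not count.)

D = 69, ⌊√D⌋ = 8
descent: ρ → (5,3,-3)  [lands on river]
river: ρ → (-3,3,5)
river: ρ → (5,7,-1)
river: ρ → (-1,7,5)
ρ-cycle length = 4 (tail of 1 descent step not counted)

4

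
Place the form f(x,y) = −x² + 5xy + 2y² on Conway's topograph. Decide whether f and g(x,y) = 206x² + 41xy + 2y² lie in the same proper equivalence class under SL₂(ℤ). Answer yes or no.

D₁ = 33, D₂ = 33
river cycle of f (length 4): (2, 3, -3), (-3, 3, 2), (2, 5, -1), (-1, 5, 2)
river cycle of g (length 4): (2, 3, -3), (-3, 3, 2), (2, 5, -1), (-1, 5, 2)
cycles coincide ⇒ equivalent

yes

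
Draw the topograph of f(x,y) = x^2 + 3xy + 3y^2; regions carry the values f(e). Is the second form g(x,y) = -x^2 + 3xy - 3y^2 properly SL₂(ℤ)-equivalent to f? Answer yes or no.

D₁ = -3, D₂ = -3
f: translate: b→1 (≡3 mod 2), so (1,3,3)→(1,1,1)
f: reduced (well bottom): (1,1,1) with a≤c, −a<b≤a
g is negative-definite; reduce −g:
−g: translate: b→1 (≡-3 mod 2), so (1,-3,3)→(1,1,1)
−g: reduced (well bottom): (1,1,1) with a≤c, −a<b≤a
flip sign back: reduced form of g is (-1,-1,-1)
reduced forms (1, 1, 1) vs (-1, -1, -1) ⇒ inequivalent

no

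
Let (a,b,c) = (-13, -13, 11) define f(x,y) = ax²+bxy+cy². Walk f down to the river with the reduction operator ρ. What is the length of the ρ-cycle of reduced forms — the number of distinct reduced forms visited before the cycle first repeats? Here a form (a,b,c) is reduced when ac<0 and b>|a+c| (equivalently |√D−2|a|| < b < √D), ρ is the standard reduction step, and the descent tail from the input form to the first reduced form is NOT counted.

D = 741, ⌊√D⌋ = 27
descent: ρ → (11,13,-13)  [lands on river]
river: ρ → (-13,13,11)
river: ρ → (11,9,-15)
river: ρ → (-15,21,5)
river: ρ → (5,19,-19)
river: ρ → (-19,19,5)
river: ρ → (5,21,-15)
river: ρ → (-15,9,11)
ρ-cycle length = 8 (tail of 1 descent step not counted)

8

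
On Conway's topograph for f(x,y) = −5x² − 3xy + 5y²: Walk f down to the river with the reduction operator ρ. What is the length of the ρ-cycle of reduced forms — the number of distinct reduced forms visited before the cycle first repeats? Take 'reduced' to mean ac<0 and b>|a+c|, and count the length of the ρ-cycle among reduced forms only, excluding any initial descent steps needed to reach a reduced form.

D = 109, ⌊√D⌋ = 10
descent: ρ → (5,3,-5)  [lands on river]
river: ρ → (-5,7,3)
river: ρ → (3,5,-7)
river: ρ → (-7,9,1)
river: ρ → (1,9,-7)
river: ρ → (-7,5,3)
river: ρ → (3,7,-5)
river: ρ → (-5,3,5)
river: ρ → (5,7,-3)
river: ρ → (-3,5,7)
river: ρ → (7,9,-1)
river: ρ → (-1,9,7)
river: ρ → (7,5,-3)
river: ρ → (-3,7,5)
ρ-cycle length = 14 (tail of 1 descent step not counted)

14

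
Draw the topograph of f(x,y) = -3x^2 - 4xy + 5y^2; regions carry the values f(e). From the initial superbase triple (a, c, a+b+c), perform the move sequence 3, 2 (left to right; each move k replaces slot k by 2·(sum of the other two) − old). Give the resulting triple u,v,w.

start (-3,5,-2) = (f(1,0),f(0,1),f(1,1))
replace slot 3: 2·((-3)+5) − (-2) = 6 → (-3,5,6)
replace slot 2: 2·((-3)+6) − 5 = 1 → (-3,1,6)

-3,1,6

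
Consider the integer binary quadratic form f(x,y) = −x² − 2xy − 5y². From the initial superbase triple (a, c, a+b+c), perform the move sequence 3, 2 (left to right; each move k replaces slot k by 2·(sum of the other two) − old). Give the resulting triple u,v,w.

start (-1,-5,-8) = (f(1,0),f(0,1),f(1,1))
replace slot 3: 2·((-1)+(-5)) − (-8) = -4 → (-1,-5,-4)
replace slot 2: 2·((-1)+(-4)) − (-5) = -5 → (-1,-5,-4)

-1,-5,-4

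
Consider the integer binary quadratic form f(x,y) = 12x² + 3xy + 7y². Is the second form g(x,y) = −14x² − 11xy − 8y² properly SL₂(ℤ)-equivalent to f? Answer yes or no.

D₁ = -327, D₂ = -327
f: flip: (12,3,7)→(7,-3,12)
f: reduced (well bottom): (7,-3,12) with a≤c, −a<b≤a
g is negative-definite; reduce −g:
−g: flip: (14,11,8)→(8,-11,14)
−g: translate: b→5 (≡-11 mod 16), so (8,-11,14)→(8,5,11)
−g: reduced (well bottom): (8,5,11) with a≤c, −a<b≤a
flip sign back: reduced form of g is (-8,-5,-11)
reduced forms (7, -3, 12) vs (-8, -5, -11) ⇒ inequivalent

no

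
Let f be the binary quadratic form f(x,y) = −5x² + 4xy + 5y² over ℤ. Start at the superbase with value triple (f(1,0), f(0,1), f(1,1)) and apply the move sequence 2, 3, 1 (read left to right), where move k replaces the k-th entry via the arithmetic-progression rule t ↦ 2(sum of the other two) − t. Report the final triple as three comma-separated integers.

start (-5,5,4) = (f(1,0),f(0,1),f(1,1))
replace slot 2: 2·((-5)+4) − 5 = -7 → (-5,-7,4)
replace slot 3: 2·((-5)+(-7)) − 4 = -28 → (-5,-7,-28)
replace slot 1: 2·((-7)+(-28)) − (-5) = -65 → (-65,-7,-28)

-65,-7,-28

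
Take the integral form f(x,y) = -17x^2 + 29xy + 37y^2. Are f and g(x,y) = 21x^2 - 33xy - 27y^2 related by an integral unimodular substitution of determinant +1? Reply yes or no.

D₁ = 3357, D₂ = 3357
river cycle of f (length 18): (37, 45, -9), (-9, 45, 37), (37, 29, -17), (-17, 39, 27), (27, 15, -29), (-29, 43, 13), (13, 35, -41), (-41, 47, 7), (7, 51, -27), (-27, 57, 1), … (8 more)
river cycle of g (length 14): (-27, 33, 21), (21, 51, -9), (-9, 57, 3), (3, 57, -9), (-9, 51, 21), (21, 33, -27), (-27, 21, 27), (27, 33, -21), (-21, 51, 9), (9, 57, -3), … (4 more)
cycles differ ⇒ inequivalent

no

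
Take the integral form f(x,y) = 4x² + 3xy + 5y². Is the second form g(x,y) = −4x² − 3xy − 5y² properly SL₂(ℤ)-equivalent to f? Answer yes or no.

D₁ = -71, D₂ = -71
f: reduced (well bottom): (4,3,5) with a≤c, −a<b≤a
g is negative-definite; reduce −g:
−g: reduced (well bottom): (4,3,5) with a≤c, −a<b≤a
flip sign back: reduced form of g is (-4,-3,-5)
reduced forms (4, 3, 5) vs (-4, -3, -5) ⇒ inequivalent

no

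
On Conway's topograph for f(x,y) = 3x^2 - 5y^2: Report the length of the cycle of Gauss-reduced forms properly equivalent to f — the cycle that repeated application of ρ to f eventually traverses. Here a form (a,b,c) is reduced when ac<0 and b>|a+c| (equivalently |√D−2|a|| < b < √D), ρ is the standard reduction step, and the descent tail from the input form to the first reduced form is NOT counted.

D = 60, ⌊√D⌋ = 7
descent: ρ → (-5,0,3)
descent: ρ → (3,6,-2)  [lands on river]
river: ρ → (-2,6,3)
ρ-cycle length = 2 (tail of 2 descent steps not counted)

2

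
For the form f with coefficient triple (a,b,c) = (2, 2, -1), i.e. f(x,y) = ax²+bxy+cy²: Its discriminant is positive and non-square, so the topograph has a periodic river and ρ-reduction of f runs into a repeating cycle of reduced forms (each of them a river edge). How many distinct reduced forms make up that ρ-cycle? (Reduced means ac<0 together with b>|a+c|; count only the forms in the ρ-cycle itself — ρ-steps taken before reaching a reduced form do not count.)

D = 12, ⌊√D⌋ = 3
river: ρ → (-1,2,2)
river: ρ → (2,2,-1)
ρ-cycle length = 2 (tail of 0 descent steps not counted)

2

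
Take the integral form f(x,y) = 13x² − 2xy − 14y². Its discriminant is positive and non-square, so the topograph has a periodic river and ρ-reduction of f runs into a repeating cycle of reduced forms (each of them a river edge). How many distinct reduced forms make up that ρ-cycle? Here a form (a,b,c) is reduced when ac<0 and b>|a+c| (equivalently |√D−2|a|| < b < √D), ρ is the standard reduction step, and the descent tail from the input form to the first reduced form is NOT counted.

D = 732, ⌊√D⌋ = 27
descent: ρ → (-14,2,13)  [lands on river]
river: ρ → (13,24,-3)
river: ρ → (-3,24,13)
river: ρ → (13,2,-14)
river: ρ → (-14,26,1)
river: ρ → (1,26,-14)
ρ-cycle length = 6 (tail of 1 descent step not counted)

6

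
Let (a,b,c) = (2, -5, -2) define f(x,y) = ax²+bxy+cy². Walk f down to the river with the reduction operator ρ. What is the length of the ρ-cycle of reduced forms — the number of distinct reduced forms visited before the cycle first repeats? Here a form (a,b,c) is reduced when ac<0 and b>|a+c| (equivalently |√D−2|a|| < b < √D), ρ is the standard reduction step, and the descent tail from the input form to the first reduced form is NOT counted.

D = 41, ⌊√D⌋ = 6
descent: ρ → (-2,5,2)  [lands on river]
river: ρ → (2,3,-4)
river: ρ → (-4,5,1)
river: ρ → (1,5,-4)
river: ρ → (-4,3,2)
river: ρ → (2,5,-2)
river: ρ → (-2,3,4)
river: ρ → (4,5,-1)
river: ρ → (-1,5,4)
river: ρ → (4,3,-2)
ρ-cycle length = 10 (tail of 1 descent step not counted)

10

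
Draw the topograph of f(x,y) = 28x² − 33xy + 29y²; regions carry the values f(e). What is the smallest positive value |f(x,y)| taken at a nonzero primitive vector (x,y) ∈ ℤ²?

translate: b→23 (≡-33 mod 56), so (28,-33,29)→(28,23,24)
flip: (28,23,24)→(24,-23,28)
reduced (well bottom): (24,-23,28) with a≤c, −a<b≤a
well minimum = a = 24

24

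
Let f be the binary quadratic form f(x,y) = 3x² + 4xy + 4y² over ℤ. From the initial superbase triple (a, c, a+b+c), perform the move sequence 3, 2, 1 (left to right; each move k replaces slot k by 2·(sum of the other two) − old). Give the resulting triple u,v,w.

start (3,4,11) = (f(1,0),f(0,1),f(1,1))
replace slot 3: 2·(3+4) − 11 = 3 → (3,4,3)
replace slot 2: 2·(3+3) − 4 = 8 → (3,8,3)
replace slot 1: 2·(8+3) − 3 = 19 → (19,8,3)

19,8,3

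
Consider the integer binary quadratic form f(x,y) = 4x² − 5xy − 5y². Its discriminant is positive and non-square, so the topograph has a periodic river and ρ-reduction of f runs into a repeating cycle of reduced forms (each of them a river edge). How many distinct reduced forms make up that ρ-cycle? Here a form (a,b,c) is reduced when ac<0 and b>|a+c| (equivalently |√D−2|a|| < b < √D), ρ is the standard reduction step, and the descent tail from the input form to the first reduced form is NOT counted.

D = 105, ⌊√D⌋ = 10
descent: ρ → (-5,5,4)  [lands on river]
river: ρ → (4,3,-6)
river: ρ → (-6,9,1)
river: ρ → (1,9,-6)
river: ρ → (-6,3,4)
river: ρ → (4,5,-5)
ρ-cycle length = 6 (tail of 1 descent step not counted)

6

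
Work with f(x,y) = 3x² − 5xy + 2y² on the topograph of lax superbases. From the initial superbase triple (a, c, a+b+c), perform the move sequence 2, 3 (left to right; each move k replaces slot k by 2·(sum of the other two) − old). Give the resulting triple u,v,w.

start (3,2,0) = (f(1,0),f(0,1),f(1,1))
replace slot 2: 2·(3+0) − 2 = 4 → (3,4,0)
replace slot 3: 2·(3+4) − 0 = 14 → (3,4,14)

3,4,14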